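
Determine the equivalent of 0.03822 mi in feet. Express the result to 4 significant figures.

201.8 feet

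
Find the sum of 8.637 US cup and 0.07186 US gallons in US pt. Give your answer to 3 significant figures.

4.89 US pints

8.637 US cup = 4.31850 US pt and 0.07186 US gal = 0.574880 US pt.
4.31850 + 0.574880 ≈ 4.89 US pt.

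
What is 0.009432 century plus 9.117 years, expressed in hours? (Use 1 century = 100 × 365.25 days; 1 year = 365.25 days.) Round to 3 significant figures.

0.009432 century = 8268.09 h and 9.117 yr = 79919.6 h.
8268.09 + 79919.6 ≈ 88200 h.

88200 hours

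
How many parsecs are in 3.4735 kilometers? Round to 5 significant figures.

1 km = 3.24078 × 10^-14 pc.
Thus 3.4735 × 3.24078 × 10^-14 ≈ 1.1257 × 10^-13 pc.

1.1257 × 10^-13 pc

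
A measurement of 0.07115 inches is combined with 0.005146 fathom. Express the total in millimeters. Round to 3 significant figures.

0.07115 in = 1.80721 mm and 0.005146 fathom = 9.41100 mm.
1.80721 + 9.41100 ≈ 11.2 mm.

11.2 millimeters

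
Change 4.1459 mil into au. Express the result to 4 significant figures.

7.039 × 10^-16 au

1 mil = 1.69789 × 10^-16 astronomical units.
Then 4.1459 × 1.69789 × 10^-16 ≈ 7.039 × 10^-16 au.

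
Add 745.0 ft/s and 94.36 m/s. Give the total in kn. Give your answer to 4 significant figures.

624.8 knots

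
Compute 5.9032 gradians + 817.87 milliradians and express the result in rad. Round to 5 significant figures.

0.91060 rad

5.9032 grad = 0.0927272 rad and 817.87 mrad = 0.817870 rad.
0.0927272 + 0.817870 ≈ 0.91060 rad.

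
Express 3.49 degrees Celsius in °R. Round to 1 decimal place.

498.0 °R

°R = (°C + 273.15) × 9/5.
Applying the formula gives 498.0 °R.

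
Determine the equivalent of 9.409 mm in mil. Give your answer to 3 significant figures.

370 mil

1 millimeter = 39.3701 mil.
Then 9.409 × 39.3701 ≈ 370 mil.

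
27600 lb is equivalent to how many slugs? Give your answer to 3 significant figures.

1 pound = 0.0310810 slugs.
So 27600 × 0.0310810 ≈ 858 slug.

858 slugs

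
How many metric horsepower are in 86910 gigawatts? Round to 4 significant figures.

1.182e+11 PS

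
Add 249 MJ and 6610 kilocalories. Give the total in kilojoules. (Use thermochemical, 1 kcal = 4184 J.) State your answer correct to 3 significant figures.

277000 kJ

249 MJ = 249000 kJ and 6610 kcal = 27656.2 kJ.
249000 + 27656.2 ≈ 277000 kJ.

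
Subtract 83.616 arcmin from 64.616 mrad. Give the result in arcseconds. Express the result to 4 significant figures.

64.616 mrad = 13328.0 arcsec and 83.616 arcmin = 5016.96 arcsec.
13328.0 − 5016.96 ≈ 8311 arcsec.

8311 arcseconds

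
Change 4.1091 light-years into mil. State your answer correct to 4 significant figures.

1 ly = 3.72470e+20 mils.
So 4.1091 × 3.72470e+20 ≈ 1.531e+21 mil.

1.531e+21 mil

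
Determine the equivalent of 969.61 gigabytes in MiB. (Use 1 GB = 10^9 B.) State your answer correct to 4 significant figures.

924700 mebibytes

1 GB = 953.674 MiB.
Thus 969.61 × 953.674 ≈ 924700 MiB.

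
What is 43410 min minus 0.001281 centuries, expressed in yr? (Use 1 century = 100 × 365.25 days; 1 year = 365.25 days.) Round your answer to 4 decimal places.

-0.0456 years

43410 min = 0.0825348 yr and 0.001281 century = 0.128100 yr.
0.0825348 − 0.128100 ≈ -0.0456 yr.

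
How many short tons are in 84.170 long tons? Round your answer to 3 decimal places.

1 long ton = 1.12000 short ton.
84.170 × 1.12000 ≈ 94.270 short ton.

94.270 short ton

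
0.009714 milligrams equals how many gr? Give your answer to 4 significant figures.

0.0001499 grains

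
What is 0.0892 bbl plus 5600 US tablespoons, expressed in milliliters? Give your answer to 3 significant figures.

0.0892 bbl = 14181.7 mL and 5600 US tbsp = 82805.9 mL.
14181.7 + 82805.9 ≈ 97000 mL.

97000 milliliters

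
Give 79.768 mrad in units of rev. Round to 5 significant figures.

0.012695 rev

1 mrad = 0.000159155 revolutions.
79.768 × 0.000159155 ≈ 0.012695 rev.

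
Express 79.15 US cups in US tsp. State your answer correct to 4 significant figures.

3799 US tsp

1 US cup = 48.0000 US tsp.
So 79.15 × 48.0000 ≈ 3799 US tsp.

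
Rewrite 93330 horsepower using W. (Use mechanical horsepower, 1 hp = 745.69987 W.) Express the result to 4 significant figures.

1 hp = 745.700 W.
So 93330 × 745.700 ≈ 6.960 × 10^7 W.

6.960 × 10^7 W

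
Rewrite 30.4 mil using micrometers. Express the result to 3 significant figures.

772 μm

1 mil = 25.4000 μm.
Then 30.4 × 25.4000 ≈ 772 μm.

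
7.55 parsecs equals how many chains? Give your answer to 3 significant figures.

1.16e+16 chains

1 parsec = 1.53388e+15 chains.
7.55 × 1.53388e+15 ≈ 1.16e+16 chain.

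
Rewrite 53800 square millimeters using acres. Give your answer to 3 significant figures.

1.33e-5 acre

1 mm² = 2.47105e-10 acre.
Thus 53800 × 2.47105e-10 ≈ 1.33e-5 acre.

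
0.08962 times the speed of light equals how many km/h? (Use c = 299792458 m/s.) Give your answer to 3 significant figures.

1 speed of light = 1.07925e+9 kilometers per hour.
0.08962 × 1.07925e+9 ≈ 9.67e+7 km/h.

9.67e+7 km/h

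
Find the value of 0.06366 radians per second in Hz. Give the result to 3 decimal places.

1 rad/s = 0.159155 Hz.
So 0.06366 × 0.159155 ≈ 0.010 Hz.

0.010 Hz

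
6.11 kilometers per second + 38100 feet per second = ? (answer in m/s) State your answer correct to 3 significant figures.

17700 meters per second

6.11 km/s = 6110.00 m/s and 38100 ft/s = 11612.9 m/s.
6110.00 + 11612.9 ≈ 17700 m/s.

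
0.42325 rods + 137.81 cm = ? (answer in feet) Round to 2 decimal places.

11.50 ft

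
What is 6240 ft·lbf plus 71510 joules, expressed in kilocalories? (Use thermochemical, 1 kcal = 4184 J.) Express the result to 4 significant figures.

19.11 kcal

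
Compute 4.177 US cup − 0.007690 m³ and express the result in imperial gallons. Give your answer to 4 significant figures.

-1.474 imperial gallons

4.177 US cup = 0.217380 imp gal and 0.007690 m³ = 1.69156 imp gal.
0.217380 − 1.69156 ≈ -1.474 imp gal.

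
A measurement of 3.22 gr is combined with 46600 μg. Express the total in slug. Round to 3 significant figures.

3.22 gr = 1.42972 × 10^-5 slug and 46600 μg = 3.19311 × 10^-6 slug.
1.42972 × 10^-5 + 3.19311 × 10^-6 ≈ 1.75 × 10^-5 slug.

1.75 × 10^-5 slug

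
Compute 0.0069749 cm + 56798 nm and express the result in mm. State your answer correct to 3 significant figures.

0.127 millimeters

0.0069749 cm = 0.0697490 mm and 56798 nm = 0.0567980 mm.
0.0697490 + 0.0567980 ≈ 0.127 mm.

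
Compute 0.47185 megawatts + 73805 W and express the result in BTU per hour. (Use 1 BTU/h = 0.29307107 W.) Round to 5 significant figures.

1.8619e+6 BTU/h

0.47185 MW = 1.61002e+6 BTU/h and 73805 W = 251833 BTU/h.
1.61002e+6 + 251833 ≈ 1.8619e+6 BTU/h.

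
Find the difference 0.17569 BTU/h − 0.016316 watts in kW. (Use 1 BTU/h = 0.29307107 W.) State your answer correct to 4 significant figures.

0.17569 BTU/h = 5.14897 × 10^-5 kW and 0.016316 W = 1.63160 × 10^-5 kW.
5.14897 × 10^-5 − 1.63160 × 10^-5 ≈ 3.517 × 10^-5 kW.

3.517 × 10^-5 kW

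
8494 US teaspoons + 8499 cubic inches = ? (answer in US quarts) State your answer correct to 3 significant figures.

8494 US tsp = 44.2396 US qt and 8499 in³ = 147.169 US qt.
44.2396 + 147.169 ≈ 191 US qt.

191 US qt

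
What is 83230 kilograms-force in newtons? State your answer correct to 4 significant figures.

816200 N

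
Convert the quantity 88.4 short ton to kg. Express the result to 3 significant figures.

1 short ton = 907.185 kg.
Then 88.4 × 907.185 ≈ 80200 kg.

80200 kg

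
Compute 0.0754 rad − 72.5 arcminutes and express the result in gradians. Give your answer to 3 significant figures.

3.46 grad

0.0754 rad = 4.80011 grad and 72.5 arcmin = 1.34259 grad.
4.80011 − 1.34259 ≈ 3.46 grad.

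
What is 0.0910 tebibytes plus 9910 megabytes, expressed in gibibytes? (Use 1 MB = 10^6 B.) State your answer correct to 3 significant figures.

0.0910 TiB = 93.1840 GiB and 9910 MB = 9.22941 GiB.
93.1840 + 9.22941 ≈ 102 GiB.

102 GiB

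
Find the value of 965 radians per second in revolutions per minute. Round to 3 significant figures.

1 radian per second = 9.54930 rpm.
Then 965 × 9.54930 ≈ 9220 rpm.

9220 rpm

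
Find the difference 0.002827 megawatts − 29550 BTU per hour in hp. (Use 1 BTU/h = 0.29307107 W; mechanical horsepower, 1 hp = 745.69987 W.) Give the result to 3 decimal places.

-7.823 hp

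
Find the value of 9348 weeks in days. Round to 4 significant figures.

65440 days

1 week = 7.00000 d.
So 9348 × 7.00000 ≈ 65440 d.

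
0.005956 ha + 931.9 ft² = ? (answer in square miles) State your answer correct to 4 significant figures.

0.005956 ha = 2.29962e-5 mi² and 931.9 ft² = 3.34273e-5 mi².
2.29962e-5 + 3.34273e-5 ≈ 5.642e-5 mi².

5.642e-5 square miles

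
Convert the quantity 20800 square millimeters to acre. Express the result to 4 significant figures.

5.140 × 10^-6 acre

1 square millimeter = 2.47105 × 10^-10 acre.
20800 × 2.47105 × 10^-10 ≈ 5.140 × 10^-6 acre.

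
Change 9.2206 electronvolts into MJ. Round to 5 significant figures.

1.4773 × 10^-24 megajoules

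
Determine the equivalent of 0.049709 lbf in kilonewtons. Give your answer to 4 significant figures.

1 lbf = 0.00444822 kN.
0.049709 × 0.00444822 ≈ 0.0002211 kN.

0.0002211 kilonewtons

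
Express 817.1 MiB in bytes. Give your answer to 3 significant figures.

8.57e+8 B

1 mebibyte = 1.04858e+6 bytes.
817.1 × 1.04858e+6 ≈ 8.57e+8 B.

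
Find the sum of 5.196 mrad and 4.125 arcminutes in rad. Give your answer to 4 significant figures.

5.196 mrad = 0.00519600 rad and 4.125 arcmin = 0.00119991 rad.
0.00519600 + 0.00119991 ≈ 0.006396 rad.

0.006396 radians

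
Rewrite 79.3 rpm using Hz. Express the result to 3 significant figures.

1.32 Hz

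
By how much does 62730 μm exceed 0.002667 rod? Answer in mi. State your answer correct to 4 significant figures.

62730 μm = 3.897861 × 10^-5 mi and 0.002667 rod = 8.334375 × 10^-6 mi.
3.897861 × 10^-5 − 8.334375 × 10^-6 ≈ 3.064 × 10^-5 mi.

3.064 × 10^-5 mi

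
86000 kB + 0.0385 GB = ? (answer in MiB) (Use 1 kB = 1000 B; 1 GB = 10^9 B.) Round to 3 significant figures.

86000 kB = 82.0160 MiB and 0.0385 GB = 36.7165 MiB.
82.0160 + 36.7165 ≈ 119 MiB.

119 MiB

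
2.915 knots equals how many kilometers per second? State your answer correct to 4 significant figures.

1 kn = 0.000514444 km/s.
Then 2.915 × 0.000514444 ≈ 0.001500 km/s.

0.001500 km/s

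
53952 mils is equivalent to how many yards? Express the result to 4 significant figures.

1.499 yd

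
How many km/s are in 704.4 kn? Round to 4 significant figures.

1 kn = 0.000514444 km/s.
Thus 704.4 × 0.000514444 ≈ 0.3624 km/s.

0.3624 km/s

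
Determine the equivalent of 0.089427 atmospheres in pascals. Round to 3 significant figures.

1 atmosphere = 101325 Pa.
Then 0.089427 × 101325 ≈ 9060 Pa.

9060 Pa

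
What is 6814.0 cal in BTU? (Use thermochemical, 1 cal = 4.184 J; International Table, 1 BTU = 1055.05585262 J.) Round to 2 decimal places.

1 calorie = 0.00396567 BTU.
So 6814.0 × 0.00396567 ≈ 27.02 BTU.

27.02 British thermal units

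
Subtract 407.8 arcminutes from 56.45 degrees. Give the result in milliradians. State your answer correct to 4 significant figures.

56.45 ° = 985.238 mrad and 407.8 arcmin = 118.624 mrad.
985.238 − 118.624 ≈ 866.6 mrad.

866.6 mrad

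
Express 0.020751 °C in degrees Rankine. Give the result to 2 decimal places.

491.71 °R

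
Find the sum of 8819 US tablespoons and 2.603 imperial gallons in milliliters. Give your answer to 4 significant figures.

8819 US tbsp = 130404 mL and 2.603 imp gal = 11833.5 mL.
130404 + 11833.5 ≈ 142200 mL.

142200 milliliters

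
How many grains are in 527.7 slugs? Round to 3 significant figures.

1 slug = 225218 gr.
Then 527.7 × 225218 ≈ 1.19e+8 gr.

1.19e+8 grains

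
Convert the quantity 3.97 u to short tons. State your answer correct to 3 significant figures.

7.27e-30 short ton

1 u = 1.83043e-30 short ton.
So 3.97 × 1.83043e-30 ≈ 7.27e-30 short ton.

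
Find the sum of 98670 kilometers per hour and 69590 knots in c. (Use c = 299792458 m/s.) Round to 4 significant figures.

0.0002108 times the speed of light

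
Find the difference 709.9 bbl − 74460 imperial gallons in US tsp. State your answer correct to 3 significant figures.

-4.58e+7 US tsp

709.9 bbl = 2.28985e+7 US tsp and 74460 imp gal = 6.86767e+7 US tsp.
2.28985e+7 − 6.86767e+7 ≈ -4.58e+7 US tsp.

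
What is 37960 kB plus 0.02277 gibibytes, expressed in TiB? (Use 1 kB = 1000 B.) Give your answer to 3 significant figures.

5.68 × 10^-5 TiB

37960 kB = 3.45244 × 10^-5 TiB and 0.02277 GiB = 2.22363 × 10^-5 TiB.
3.45244 × 10^-5 + 2.22363 × 10^-5 ≈ 5.68 × 10^-5 TiB.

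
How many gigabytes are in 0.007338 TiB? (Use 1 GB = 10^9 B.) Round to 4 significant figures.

1 TiB = 1099.51 gigabytes.
0.007338 × 1099.51 ≈ 8.068 GB.

8.068 GB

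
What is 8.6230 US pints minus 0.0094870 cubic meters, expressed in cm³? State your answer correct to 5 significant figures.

-5406.8 cubic centimeters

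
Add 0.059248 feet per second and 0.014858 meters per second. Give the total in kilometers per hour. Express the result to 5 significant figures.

0.059248 ft/s = 0.0650116 km/h and 0.014858 m/s = 0.0534888 km/h.
0.0650116 + 0.0534888 ≈ 0.11850 km/h.

0.11850 km/h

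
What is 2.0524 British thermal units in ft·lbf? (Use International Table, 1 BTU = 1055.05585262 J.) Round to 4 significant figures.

1597 ft·lbf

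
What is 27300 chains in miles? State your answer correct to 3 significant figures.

341 miles

1 chain = 0.0125000 mi.
Thus 27300 × 0.0125000 ≈ 341 mi.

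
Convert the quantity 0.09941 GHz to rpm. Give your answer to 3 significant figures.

1 GHz = 6.00000 × 10^10 rpm.
Thus 0.09941 × 6.00000 × 10^10 ≈ 5.96 × 10^9 rpm.

5.96 × 10^9 revolutions per minute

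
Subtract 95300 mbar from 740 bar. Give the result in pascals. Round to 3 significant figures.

740 bar = 7.40000 × 10^7 Pa and 95300 mbar = 9.53000 × 10^6 Pa.
7.40000 × 10^7 − 9.53000 × 10^6 ≈ 6.45 × 10^7 Pa.

6.45 × 10^7 pascals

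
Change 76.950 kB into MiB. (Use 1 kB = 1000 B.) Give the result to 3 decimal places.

0.073 MiB

1 kB = 0.000953674 MiB.
Thus 76.950 × 0.000953674 ≈ 0.073 MiB.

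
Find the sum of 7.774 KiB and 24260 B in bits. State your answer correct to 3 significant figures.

258000 bits

7.774 KiB = 63684.6 bit and 24260 B = 194080 bit.
63684.6 + 194080 ≈ 258000 bit.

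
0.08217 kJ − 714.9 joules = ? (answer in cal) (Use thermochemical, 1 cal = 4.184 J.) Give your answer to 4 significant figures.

0.08217 kJ = 19.6391 cal and 714.9 J = 170.865 cal.
19.6391 − 170.865 ≈ -151.2 cal.

-151.2 cal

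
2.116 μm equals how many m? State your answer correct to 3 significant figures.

2.12e-6 m

1 micrometer = 1.00000e-6 m.
So 2.116 × 1.00000e-6 ≈ 2.12e-6 m.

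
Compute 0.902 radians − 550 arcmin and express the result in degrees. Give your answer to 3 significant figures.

42.5 °

0.902 rad = 51.6808 ° and 550 arcmin = 9.16667 °.
51.6808 − 9.16667 ≈ 42.5 °.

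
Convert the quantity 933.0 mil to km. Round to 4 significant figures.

1 mil = 2.54000 × 10^-8 km.
933.0 × 2.54000 × 10^-8 ≈ 2.370 × 10^-5 km.

2.370 × 10^-5 kilometers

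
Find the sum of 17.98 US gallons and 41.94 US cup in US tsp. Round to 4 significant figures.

15820 US teaspoons

17.98 US gal = 13808.6 US tsp and 41.94 US cup = 2013.12 US tsp.
13808.6 + 2013.12 ≈ 15820 US tsp.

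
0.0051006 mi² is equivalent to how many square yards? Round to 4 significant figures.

15800 yd²

1 square mile = 3.09760e+6 square yards.
So 0.0051006 × 3.09760e+6 ≈ 15800 yd².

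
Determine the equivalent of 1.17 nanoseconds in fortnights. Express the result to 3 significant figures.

9.67 × 10^-16 fortnight

1 nanosecond = 8.26720 × 10^-16 fortnights.
1.17 × 8.26720 × 10^-16 ≈ 9.67 × 10^-16 fortnight.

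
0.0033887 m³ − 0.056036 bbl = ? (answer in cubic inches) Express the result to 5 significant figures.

-336.87 in³

0.0033887 m³ = 206.791 in³ and 0.056036 bbl = 543.661 in³.
206.791 − 543.661 ≈ -336.87 in³.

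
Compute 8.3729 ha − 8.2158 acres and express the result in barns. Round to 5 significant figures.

8.3729 ha = 8.37290 × 10^32 barn and 8.2158 acre = 3.32482 × 10^32 barn.
8.37290 × 10^32 − 3.32482 × 10^32 ≈ 5.0481 × 10^32 barn.

5.0481 × 10^32 barn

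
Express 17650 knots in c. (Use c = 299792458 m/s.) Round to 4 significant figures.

1 knot = 1.71600 × 10^-9 c.
So 17650 × 1.71600 × 10^-9 ≈ 3.029 × 10^-5 c.

3.029 × 10^-5 c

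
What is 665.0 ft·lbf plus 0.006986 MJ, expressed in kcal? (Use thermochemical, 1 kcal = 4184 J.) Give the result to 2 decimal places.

1.89 kcal

665.0 ft·lbf = 0.215492 kcal and 0.006986 MJ = 1.66969 kcal.
0.215492 + 1.66969 ≈ 1.89 kcal.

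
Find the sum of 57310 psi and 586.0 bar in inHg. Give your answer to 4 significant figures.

134000 inches of mercury

57310 psi = 116684 inHg and 586.0 bar = 17304.6 inHg.
116684 + 17304.6 ≈ 134000 inHg.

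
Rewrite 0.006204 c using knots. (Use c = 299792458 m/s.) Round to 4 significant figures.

3.615 × 10^6 kn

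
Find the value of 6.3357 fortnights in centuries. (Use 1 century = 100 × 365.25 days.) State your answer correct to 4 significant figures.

0.002428 century

1 fortnight = 0.000383299 century.
So 6.3357 × 0.000383299 ≈ 0.002428 century.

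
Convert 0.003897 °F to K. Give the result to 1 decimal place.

255.4 kelvins

K = (°F + 459.67) × 5/9.
Applying the formula gives 255.4 K.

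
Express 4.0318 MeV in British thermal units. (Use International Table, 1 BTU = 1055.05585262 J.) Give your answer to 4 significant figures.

1 megaelectronvolt = 1.51857e-16 BTU.
So 4.0318 × 1.51857e-16 ≈ 6.123e-16 BTU.

6.123e-16 British thermal units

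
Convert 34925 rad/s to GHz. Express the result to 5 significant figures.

5.5585e-6 GHz

1 radian per second = 1.59155e-10 GHz.
So 34925 × 1.59155e-10 ≈ 5.5585e-6 GHz.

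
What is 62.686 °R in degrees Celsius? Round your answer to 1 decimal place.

-238.3 °C

°R = (°C + 273.15) × 9/5.
Applying the formula gives -238.3 °C.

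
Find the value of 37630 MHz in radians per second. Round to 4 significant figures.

1 MHz = 6.28319 × 10^6 radians per second.
Then 37630 × 6.28319 × 10^6 ≈ 2.364 × 10^11 rad/s.

2.364 × 10^11 radians per second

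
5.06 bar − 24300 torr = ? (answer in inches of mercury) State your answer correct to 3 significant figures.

5.06 bar = 149.422 inHg and 24300 torr = 956.693 inHg.
149.422 − 956.693 ≈ -807 inHg.

-807 inHg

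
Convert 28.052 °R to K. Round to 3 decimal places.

°R = K × 9/5.
Applying the formula gives 15.584 K.

15.584 kelvins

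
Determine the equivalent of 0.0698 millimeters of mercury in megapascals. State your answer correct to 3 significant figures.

1 mmHg = 0.000133322 MPa.
Then 0.0698 × 0.000133322 ≈ 9.31e-6 MPa.

9.31e-6 MPa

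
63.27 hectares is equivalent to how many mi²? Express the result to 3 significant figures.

1 ha = 0.00386102 mi².
Then 63.27 × 0.00386102 ≈ 0.244 mi².

0.244 mi²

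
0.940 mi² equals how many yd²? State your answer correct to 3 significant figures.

1 mi² = 3.09760 × 10^6 yd².
Thus 0.940 × 3.09760 × 10^6 ≈ 2.91 × 10^6 yd².

2.91 × 10^6 yd²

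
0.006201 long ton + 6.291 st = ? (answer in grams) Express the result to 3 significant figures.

46300 grams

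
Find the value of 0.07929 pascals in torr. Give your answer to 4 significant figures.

0.0005947 torr

1 pascal = 0.00750062 torr.
So 0.07929 × 0.00750062 ≈ 0.0005947 torr.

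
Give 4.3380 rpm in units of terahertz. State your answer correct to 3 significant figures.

7.23 × 10^-14 THz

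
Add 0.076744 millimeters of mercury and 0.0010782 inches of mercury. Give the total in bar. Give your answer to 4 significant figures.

0.0001388 bar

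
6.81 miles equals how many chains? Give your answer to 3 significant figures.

1 mi = 80.0000 chain.
Thus 6.81 × 80.0000 ≈ 545 chain.

545 chain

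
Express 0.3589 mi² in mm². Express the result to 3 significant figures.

9.30 × 10^11 mm²

1 square mile = 2.58999 × 10^12 mm².
Thus 0.3589 × 2.58999 × 10^12 ≈ 9.30 × 10^11 mm².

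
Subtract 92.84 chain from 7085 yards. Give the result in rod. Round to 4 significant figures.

916.8 rod

7085 yd = 1288.18 rod and 92.84 chain = 371.360 rod.
1288.18 − 371.360 ≈ 916.8 rod.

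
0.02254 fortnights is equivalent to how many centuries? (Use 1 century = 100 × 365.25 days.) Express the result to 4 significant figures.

1 fortnight = 0.000383299 centuries.
0.02254 × 0.000383299 ≈ 8.640e-6 century.

8.640e-6 centuries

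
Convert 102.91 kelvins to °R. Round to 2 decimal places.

185.24 °R

°R = K × 9/5.
Applying the formula gives 185.24 °R.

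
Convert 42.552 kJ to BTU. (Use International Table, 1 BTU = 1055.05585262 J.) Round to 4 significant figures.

1 kilojoule = 0.947817 British thermal units.
42.552 × 0.947817 ≈ 40.33 BTU.

40.33 BTU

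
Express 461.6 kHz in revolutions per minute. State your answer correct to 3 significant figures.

1 kHz = 60000.0 revolutions per minute.
Thus 461.6 × 60000.0 ≈ 2.77e+7 rpm.

2.77e+7 rpm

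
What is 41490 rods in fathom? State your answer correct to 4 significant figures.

1 rod = 2.75000 fathom.
Then 41490 × 2.75000 ≈ 114100 fathom.

114100 fathom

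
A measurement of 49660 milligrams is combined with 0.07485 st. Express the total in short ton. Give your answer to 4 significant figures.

49660 mg = 5.47408e-5 short ton and 0.07485 st = 0.000523950 short ton.
5.47408e-5 + 0.000523950 ≈ 0.0005787 short ton.

0.0005787 short ton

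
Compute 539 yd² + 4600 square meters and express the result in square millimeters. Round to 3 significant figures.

5.05e+9 square millimeters

539 yd² = 4.50673e+8 mm² and 4600 m² = 4.60000e+9 mm².
4.50673e+8 + 4.60000e+9 ≈ 5.05e+9 mm².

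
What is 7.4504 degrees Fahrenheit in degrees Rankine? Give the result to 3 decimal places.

467.120 °R

°R = °F + 459.67.
Applying the formula gives 467.120 °R.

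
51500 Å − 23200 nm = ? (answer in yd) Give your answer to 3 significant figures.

-1.97e-5 yd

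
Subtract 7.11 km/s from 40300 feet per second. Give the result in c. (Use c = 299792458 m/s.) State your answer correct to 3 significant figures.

1.73 × 10^-5 c

40300 ft/s = 4.09731 × 10^-5 c and 7.11 km/s = 2.37164 × 10^-5 c.
4.09731 × 10^-5 − 2.37164 × 10^-5 ≈ 1.73 × 10^-5 c.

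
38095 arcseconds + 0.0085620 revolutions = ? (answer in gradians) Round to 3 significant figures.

15.2 grad

38095 arcsec = 11.7577 grad and 0.0085620 rev = 3.42480 grad.
11.7577 + 3.42480 ≈ 15.2 grad.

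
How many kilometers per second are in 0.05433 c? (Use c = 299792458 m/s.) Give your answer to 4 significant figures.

16290 kilometers per second

1 speed of light = 299792 km/s.
So 0.05433 × 299792 ≈ 16290 km/s.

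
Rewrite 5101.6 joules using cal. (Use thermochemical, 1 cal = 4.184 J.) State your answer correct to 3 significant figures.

1 J = 0.239006 calories.
So 5101.6 × 0.239006 ≈ 1220 cal.

1220 calories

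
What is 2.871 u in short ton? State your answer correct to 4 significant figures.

1 atomic mass unit = 1.83043 × 10^-30 short ton.
Thus 2.871 × 1.83043 × 10^-30 ≈ 5.255 × 10^-30 short ton.

5.255 × 10^-30 short tons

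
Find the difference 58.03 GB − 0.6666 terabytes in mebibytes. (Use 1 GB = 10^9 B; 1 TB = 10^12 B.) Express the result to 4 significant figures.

-580400 mebibytes

58.03 GB = 55341.7 MiB and 0.6666 TB = 635719 MiB.
55341.7 − 635719 ≈ -580400 MiB.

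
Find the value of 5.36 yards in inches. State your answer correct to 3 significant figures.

1 yard = 36.0000 in.
So 5.36 × 36.0000 ≈ 193 in.

193 in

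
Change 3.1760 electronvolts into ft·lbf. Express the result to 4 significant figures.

1 electronvolt = 1.18170e-19 ft·lbf.
Thus 3.1760 × 1.18170e-19 ≈ 3.753e-19 ft·lbf.

3.753e-19 foot-pounds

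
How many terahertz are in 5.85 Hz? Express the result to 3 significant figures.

1 Hz = 1.00000e-12 THz.
Then 5.85 × 1.00000e-12 ≈ 5.85e-12 THz.

5.85e-12 terahertz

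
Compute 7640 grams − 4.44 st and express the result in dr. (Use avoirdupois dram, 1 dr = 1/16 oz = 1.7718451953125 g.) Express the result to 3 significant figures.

-11600 dr

7640 g = 4311.89 dr and 4.44 st = 15913.0 dr.
4311.89 − 15913.0 ≈ -11600 dr.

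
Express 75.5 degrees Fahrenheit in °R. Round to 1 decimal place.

535.2 °R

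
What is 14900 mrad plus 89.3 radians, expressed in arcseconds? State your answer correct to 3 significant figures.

2.15 × 10^7 arcsec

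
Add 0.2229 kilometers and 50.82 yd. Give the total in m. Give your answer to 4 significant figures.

269.4 m

0.2229 km = 222.900 m and 50.82 yd = 46.4698 m.
222.900 + 46.4698 ≈ 269.4 m.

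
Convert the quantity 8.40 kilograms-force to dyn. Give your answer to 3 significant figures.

8.24e+6 dyn

1 kgf = 980665 dynes.
8.40 × 980665 ≈ 8.24e+6 dyn.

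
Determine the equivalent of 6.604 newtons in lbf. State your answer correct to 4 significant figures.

1.485 lbf

1 newton = 0.224809 pounds-force.
Thus 6.604 × 0.224809 ≈ 1.485 lbf.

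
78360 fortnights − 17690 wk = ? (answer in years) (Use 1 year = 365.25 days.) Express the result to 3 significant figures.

2660 yr

78360 fortnight = 3003.53 yr and 17690 wk = 339.028 yr.
3003.53 − 339.028 ≈ 2660 yr.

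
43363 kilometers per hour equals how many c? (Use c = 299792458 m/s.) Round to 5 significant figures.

4.0179e-5 times the speed of light

1 km/h = 9.26567e-10 times the speed of light.
Thus 43363 × 9.26567e-10 ≈ 4.0179e-5 c.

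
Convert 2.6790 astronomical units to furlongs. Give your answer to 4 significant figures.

1 astronomical unit = 7.43646e+8 furlong.
Then 2.6790 × 7.43646e+8 ≈ 1.992e+9 furlong.

1.992e+9 furlongs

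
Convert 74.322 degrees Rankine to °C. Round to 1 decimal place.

-231.9 °C

°R = (°C + 273.15) × 9/5.
Applying the formula gives -231.9 °C.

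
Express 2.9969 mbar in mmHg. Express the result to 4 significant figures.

1 mbar = 0.750062 mmHg.
Then 2.9969 × 0.750062 ≈ 2.248 mmHg.

2.248 mmHg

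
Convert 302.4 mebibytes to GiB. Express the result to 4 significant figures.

1 mebibyte = 0.0009765625 GiB.
302.4 × 0.0009765625 ≈ 0.2953 GiB.

0.2953 gibibytes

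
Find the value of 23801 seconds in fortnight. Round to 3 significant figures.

1 s = 8.26720e-7 fortnights.
23801 × 8.26720e-7 ≈ 0.0197 fortnight.

0.0197 fortnights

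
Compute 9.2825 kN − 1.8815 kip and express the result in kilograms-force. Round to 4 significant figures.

9.2825 kN = 946.552 kgf and 1.8815 kip = 853.434 kgf.
946.552 − 853.434 ≈ 93.12 kgf.

93.12 kgf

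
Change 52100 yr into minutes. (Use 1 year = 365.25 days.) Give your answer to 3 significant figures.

2.74 × 10^10 minutes

1 year = 525960 min.
Thus 52100 × 525960 ≈ 2.74 × 10^10 min.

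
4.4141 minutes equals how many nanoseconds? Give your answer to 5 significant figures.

1 minute = 6.00000e+10 ns.
4.4141 × 6.00000e+10 ≈ 2.6485e+11 ns.

2.6485e+11 ns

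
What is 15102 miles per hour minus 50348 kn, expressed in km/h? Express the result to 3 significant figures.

15102 mph = 24304.3 km/h and 50348 kn = 93244.5 km/h.
24304.3 − 93244.5 ≈ -68900 km/h.

-68900 kilometers per hour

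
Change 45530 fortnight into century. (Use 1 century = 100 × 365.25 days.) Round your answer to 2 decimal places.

1 fortnight = 0.000383299 century.
Thus 45530 × 0.000383299 ≈ 17.45 century.

17.45 centuries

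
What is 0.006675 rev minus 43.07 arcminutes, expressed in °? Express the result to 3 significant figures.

0.006675 rev = 2.40300 ° and 43.07 arcmin = 0.717833 °.
2.40300 − 0.717833 ≈ 1.69 °.

1.69 degrees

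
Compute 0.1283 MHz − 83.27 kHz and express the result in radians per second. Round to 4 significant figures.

0.1283 MHz = 806133 rad/s and 83.27 kHz = 523201 rad/s.
806133 − 523201 ≈ 282900 rad/s.

282900 rad/s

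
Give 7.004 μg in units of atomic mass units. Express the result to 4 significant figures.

4.218e+18 u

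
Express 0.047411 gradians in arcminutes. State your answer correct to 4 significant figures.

1 gradian = 54.0000 arcmin.
0.047411 × 54.0000 ≈ 2.560 arcmin.

2.560 arcminutes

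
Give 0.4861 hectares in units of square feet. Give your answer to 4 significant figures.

1 ha = 107639 ft².
So 0.4861 × 107639 ≈ 52320 ft².

52320 ft²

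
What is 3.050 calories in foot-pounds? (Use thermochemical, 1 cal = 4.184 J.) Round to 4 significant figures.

1 calorie = 3.08596 ft·lbf.
So 3.050 × 3.08596 ≈ 9.412 ft·lbf.

9.412 foot-pounds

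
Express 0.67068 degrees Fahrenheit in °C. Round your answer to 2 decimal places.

°F = °C × 9/5 + 32.
Applying the formula gives -17.41 °C.

-17.41 °C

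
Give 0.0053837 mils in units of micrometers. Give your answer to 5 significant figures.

1 mil = 25.4000 μm.
Thus 0.0053837 × 25.4000 ≈ 0.13675 μm.

0.13675 μm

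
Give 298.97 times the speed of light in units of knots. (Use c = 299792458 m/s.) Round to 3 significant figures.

1.74e+11 kn

1 speed of light = 5.82750e+8 kn.
Then 298.97 × 5.82750e+8 ≈ 1.74e+11 kn.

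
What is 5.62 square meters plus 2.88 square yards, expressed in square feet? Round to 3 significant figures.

86.4 square feet

5.62 m² = 60.4932 ft² and 2.88 yd² = 25.9200 ft².
60.4932 + 25.9200 ≈ 86.4 ft².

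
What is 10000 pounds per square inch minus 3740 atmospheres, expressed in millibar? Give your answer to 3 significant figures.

-3.10 × 10^6 mbar

10000 psi = 689475.7 mbar and 3740 atm = 3789555 mbar.
689475.7 − 3789555 ≈ -3.10 × 10^6 mbar.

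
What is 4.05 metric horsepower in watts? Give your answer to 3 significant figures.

1 PS = 735.499 W.
So 4.05 × 735.499 ≈ 2980 W.

2980 W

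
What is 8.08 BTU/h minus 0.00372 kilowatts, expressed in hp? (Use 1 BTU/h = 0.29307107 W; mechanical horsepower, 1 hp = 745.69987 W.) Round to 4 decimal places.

-0.0018 hp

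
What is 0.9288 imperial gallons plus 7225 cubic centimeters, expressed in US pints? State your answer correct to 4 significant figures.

24.19 US pints

0.9288 imp gal = 8.92354 US pt and 7225 cm³ = 15.2691 US pt.
8.92354 + 15.2691 ≈ 24.19 US pt.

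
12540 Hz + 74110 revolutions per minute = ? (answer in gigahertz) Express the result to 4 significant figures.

12540 Hz = 1.25400 × 10^-5 GHz and 74110 rpm = 1.23517 × 10^-6 GHz.
1.25400 × 10^-5 + 1.23517 × 10^-6 ≈ 1.378 × 10^-5 GHz.

1.378 × 10^-5 GHz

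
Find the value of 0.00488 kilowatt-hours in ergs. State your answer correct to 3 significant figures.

1 kWh = 3.60000e+13 ergs.
0.00488 × 3.60000e+13 ≈ 1.76e+11 erg.

1.76e+11 ergs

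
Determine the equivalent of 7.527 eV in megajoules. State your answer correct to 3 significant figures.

1.21 × 10^-24 megajoules

1 eV = 1.60218 × 10^-25 MJ.
Thus 7.527 × 1.60218 × 10^-25 ≈ 1.21 × 10^-24 MJ.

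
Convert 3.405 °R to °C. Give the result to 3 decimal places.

-271.258 °C

°R = (°C + 273.15) × 9/5.
Applying the formula gives -271.258 °C.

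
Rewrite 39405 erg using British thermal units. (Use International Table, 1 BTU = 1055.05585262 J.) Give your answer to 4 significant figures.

3.735 × 10^-6 BTU

1 erg = 9.47817 × 10^-11 BTU.
Then 39405 × 9.47817 × 10^-11 ≈ 3.735 × 10^-6 BTU.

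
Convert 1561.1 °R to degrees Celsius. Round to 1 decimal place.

°R = (°C + 273.15) × 9/5.
Applying the formula gives 594.1 °C.

594.1 °C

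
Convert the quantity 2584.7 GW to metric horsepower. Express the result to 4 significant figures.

3.514 × 10^9 PS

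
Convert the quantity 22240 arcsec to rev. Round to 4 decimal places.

0.0172 revolutions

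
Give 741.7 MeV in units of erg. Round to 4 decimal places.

1 megaelectronvolt = 1.60218e-6 erg.
Thus 741.7 × 1.60218e-6 ≈ 0.0012 erg.

0.0012 ergs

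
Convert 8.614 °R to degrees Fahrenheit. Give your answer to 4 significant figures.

-451.1 °F

°R = °F + 459.67.
Applying the formula gives -451.1 °F.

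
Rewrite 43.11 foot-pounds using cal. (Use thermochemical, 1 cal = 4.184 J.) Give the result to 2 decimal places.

13.97 cal

1 ft·lbf = 0.324048 cal.
43.11 × 0.324048 ≈ 13.97 cal.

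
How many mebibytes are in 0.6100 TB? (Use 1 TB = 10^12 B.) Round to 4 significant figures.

581700 MiB

1 TB = 953674 MiB.
0.6100 × 953674 ≈ 581700 MiB.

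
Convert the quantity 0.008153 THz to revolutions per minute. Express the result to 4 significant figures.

4.892e+11 rpm

1 terahertz = 6.00000e+13 rpm.
Thus 0.008153 × 6.00000e+13 ≈ 4.892e+11 rpm.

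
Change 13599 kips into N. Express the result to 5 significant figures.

6.0491e+7 N

1 kip = 4448.22 newtons.
Then 13599 × 4448.22 ≈ 6.0491e+7 N.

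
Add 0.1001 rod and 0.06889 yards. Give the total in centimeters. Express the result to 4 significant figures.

56.64 cm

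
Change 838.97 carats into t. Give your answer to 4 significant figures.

0.0001678 t

1 carat = 2.00000 × 10^-7 metric tons.
So 838.97 × 2.00000 × 10^-7 ≈ 0.0001678 t.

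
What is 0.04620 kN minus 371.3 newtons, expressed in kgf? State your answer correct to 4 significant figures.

0.04620 kN = 4.71109 kgf and 371.3 N = 37.8621 kgf.
4.71109 − 37.8621 ≈ -33.15 kgf.

-33.15 kilograms-force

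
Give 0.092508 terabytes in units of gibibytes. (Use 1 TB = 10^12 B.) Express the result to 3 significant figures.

1 terabyte = 931.323 GiB.
So 0.092508 × 931.323 ≈ 86.2 GiB.

86.2 GiB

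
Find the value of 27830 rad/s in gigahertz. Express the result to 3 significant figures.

1 radian per second = 1.59155e-10 gigahertz.
So 27830 × 1.59155e-10 ≈ 4.43e-6 GHz.

4.43e-6 GHz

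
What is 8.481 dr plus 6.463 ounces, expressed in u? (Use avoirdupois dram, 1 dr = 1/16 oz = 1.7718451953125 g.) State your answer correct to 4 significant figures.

1.194 × 10^26 u

8.481 dr = 9.04948 × 10^24 u and 6.463 oz = 1.10339 × 10^26 u.
9.04948 × 10^24 + 1.10339 × 10^26 ≈ 1.194 × 10^26 u.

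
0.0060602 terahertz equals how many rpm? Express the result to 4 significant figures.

3.636 × 10^11 rpm

1 THz = 6.00000 × 10^13 rpm.
Thus 0.0060602 × 6.00000 × 10^13 ≈ 3.636 × 10^11 rpm.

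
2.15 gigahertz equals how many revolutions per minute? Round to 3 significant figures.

1.29e+11 revolutions per minute

1 GHz = 6.00000e+10 rpm.
So 2.15 × 6.00000e+10 ≈ 1.29e+11 rpm.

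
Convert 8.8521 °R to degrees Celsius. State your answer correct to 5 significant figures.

°R = (°C + 273.15) × 9/5.
Applying the formula gives -268.23 °C.

-268.23 degrees Celsius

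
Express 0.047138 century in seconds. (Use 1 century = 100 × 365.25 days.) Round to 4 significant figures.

1 century = 3.15576e+9 seconds.
0.047138 × 3.15576e+9 ≈ 1.488e+8 s.

1.488e+8 s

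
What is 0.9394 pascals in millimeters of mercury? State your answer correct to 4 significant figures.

1 pascal = 0.00750062 mmHg.
Then 0.9394 × 0.00750062 ≈ 0.007046 mmHg.

0.007046 millimeters of mercury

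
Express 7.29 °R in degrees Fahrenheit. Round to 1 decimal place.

-452.4 degrees Fahrenheit

°R = °F + 459.67.
Applying the formula gives -452.4 °F.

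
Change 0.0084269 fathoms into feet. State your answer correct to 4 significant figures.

1 fathom = 6.00000 feet.
Then 0.0084269 × 6.00000 ≈ 0.05056 ft.

0.05056 feet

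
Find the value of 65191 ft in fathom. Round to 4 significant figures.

1 foot = 0.166667 fathoms.
Thus 65191 × 0.166667 ≈ 10870 fathom.

10870 fathoms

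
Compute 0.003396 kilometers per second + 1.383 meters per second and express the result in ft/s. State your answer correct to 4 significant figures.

0.003396 km/s = 11.1417 ft/s and 1.383 m/s = 4.53740 ft/s.
11.1417 + 4.53740 ≈ 15.68 ft/s.

15.68 ft/s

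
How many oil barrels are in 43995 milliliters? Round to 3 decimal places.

1 milliliter = 6.28981 × 10^-6 bbl.
Thus 43995 × 6.28981 × 10^-6 ≈ 0.277 bbl.

0.277 oil barrels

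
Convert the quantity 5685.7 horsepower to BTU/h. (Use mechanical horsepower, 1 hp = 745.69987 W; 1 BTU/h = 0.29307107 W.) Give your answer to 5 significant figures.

1.4467e+7 BTU per hour

1 horsepower = 2544.43 BTU/h.
Thus 5685.7 × 2544.43 ≈ 1.4467e+7 BTU/h.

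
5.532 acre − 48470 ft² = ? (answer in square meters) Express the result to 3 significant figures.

17900 m²

5.532 acre = 22387.2 m² and 48470 ft² = 4503.01 m².
22387.2 − 4503.01 ≈ 17900 m².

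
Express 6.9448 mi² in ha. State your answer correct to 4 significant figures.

1 mi² = 258.999 ha.
Thus 6.9448 × 258.999 ≈ 1799 ha.

1799 hectares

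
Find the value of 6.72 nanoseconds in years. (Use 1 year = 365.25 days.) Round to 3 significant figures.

2.13 × 10^-16 yr

1 nanosecond = 3.16881 × 10^-17 years.
Then 6.72 × 3.16881 × 10^-17 ≈ 2.13 × 10^-16 yr.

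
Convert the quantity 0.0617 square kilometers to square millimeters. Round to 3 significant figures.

6.17e+10 mm²

1 km² = 1.00000e+12 square millimeters.
Then 0.0617 × 1.00000e+12 ≈ 6.17e+10 mm².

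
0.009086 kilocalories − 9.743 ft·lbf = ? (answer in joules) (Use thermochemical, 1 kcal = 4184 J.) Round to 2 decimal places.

24.81 joules

0.009086 kcal = 38.0158 J and 9.743 ft·lbf = 13.2097 J.
38.0158 − 13.2097 ≈ 24.81 J.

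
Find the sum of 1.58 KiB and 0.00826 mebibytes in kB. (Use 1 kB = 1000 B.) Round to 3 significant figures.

10.3 kilobytes

1.58 KiB = 1.61792 kB and 0.00826 MiB = 8.66124 kB.
1.61792 + 8.66124 ≈ 10.3 kB.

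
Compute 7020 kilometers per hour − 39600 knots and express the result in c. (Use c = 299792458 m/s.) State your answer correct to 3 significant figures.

7020 km/h = 6.50450 × 10^-6 c and 39600 kn = 6.79537 × 10^-5 c.
6.50450 × 10^-6 − 6.79537 × 10^-5 ≈ -6.14 × 10^-5 c.

-6.14 × 10^-5 times the speed of light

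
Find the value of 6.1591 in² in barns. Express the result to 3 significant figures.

1 square inch = 6.45160 × 10^24 barn.
So 6.1591 × 6.45160 × 10^24 ≈ 3.97 × 10^25 barn.

3.97 × 10^25 barn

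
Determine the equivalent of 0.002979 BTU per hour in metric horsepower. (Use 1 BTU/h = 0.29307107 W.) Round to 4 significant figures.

1.187e-6 PS

1 BTU per hour = 0.000398466 PS.
So 0.002979 × 0.000398466 ≈ 1.187e-6 PS.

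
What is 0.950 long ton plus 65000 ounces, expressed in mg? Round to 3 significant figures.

0.950 long ton = 9.65245e+8 mg and 65000 oz = 1.84272e+9 mg.
9.65245e+8 + 1.84272e+9 ≈ 2.81e+9 mg.

2.81e+9 milligrams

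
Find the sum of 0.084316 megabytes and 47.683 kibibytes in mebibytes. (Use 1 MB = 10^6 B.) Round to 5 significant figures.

0.084316 MB = 0.0804100 MiB and 47.683 KiB = 0.0465654 MiB.
0.0804100 + 0.0465654 ≈ 0.12698 MiB.

0.12698 MiB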